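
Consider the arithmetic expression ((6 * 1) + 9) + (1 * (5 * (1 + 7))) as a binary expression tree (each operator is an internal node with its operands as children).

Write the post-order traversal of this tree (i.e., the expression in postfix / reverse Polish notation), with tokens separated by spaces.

6 1 * 9 + 1 5 1 7 + * * +

Post-order on an expression tree gives postfix notation: for each operator, emit left operand, right operand, then the operator.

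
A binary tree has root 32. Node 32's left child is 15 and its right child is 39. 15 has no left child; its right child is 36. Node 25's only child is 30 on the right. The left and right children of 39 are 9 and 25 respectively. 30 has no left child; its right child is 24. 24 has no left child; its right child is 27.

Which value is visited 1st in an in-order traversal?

15

In-order visits the left subtree, then the node, then the right subtree.
At 32: go left to 15.
  At 15: no left child.
  Visit 15.
  At 15: go right to 36.
    36 is a leaf — visit 36.
Visit 32.
At 32: go right to 39.
  At 39: go left to 9.
    9 is a leaf — visit 9.
  Visit 39.
  At 39: go right to 25.
    At 25: no left child.
    Visit 25.
    At 25: go right to 30.
      At 30: no left child.
      Visit 30.
      At 30: go right to 24.
        At 24: no left child.
        Visit 24.
        At 24: go right to 27.
          27 is a leaf — visit 27.
Full in-order sequence: 15, 36, 32, 9, 39, 25, 30, 24, 27.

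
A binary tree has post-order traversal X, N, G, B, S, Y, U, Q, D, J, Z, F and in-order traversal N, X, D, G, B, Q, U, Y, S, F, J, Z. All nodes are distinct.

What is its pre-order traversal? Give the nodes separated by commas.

The last element of post-order is the root; it splits in-order into left and right subtrees.
Root F: left subtree has 9 nodes {N, X, D, G, B, Q, U, Y, S}, right has 2 {J, Z}.
  Root D: left subtree has 2 nodes {N, X}, right has 6 {G, B, Q, U, Y, S}.
    Root N: left subtree has 0 nodes { }, right has 1 {X}.
    Root Q: left subtree has 2 nodes {G, B}, right has 3 {U, Y, S}.
      Root B: left subtree has 1 node {G}, right has 0 { }.
      Root U: left subtree has 0 nodes { }, right has 2 {Y, S}.
        Root Y: left subtree has 0 nodes { }, right has 1 {S}.
  Root Z: left subtree has 1 node {J}, right has 0 { }.

F, D, N, X, Q, B, G, U, Y, S, Z, J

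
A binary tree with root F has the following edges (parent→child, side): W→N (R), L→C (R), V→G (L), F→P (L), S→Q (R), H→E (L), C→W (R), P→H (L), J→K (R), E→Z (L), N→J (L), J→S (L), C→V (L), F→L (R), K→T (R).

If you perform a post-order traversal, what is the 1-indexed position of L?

Post-order visits the left subtree, then the right subtree, then the node.
At F: go left to P.
  At P: go left to H.
    At H: go left to E.
      At E: go left to Z.
        Z is a leaf — visit Z.
      At E: no right child.
      Visit E.
    At H: no right child.
    Visit H.
  At P: no right child.
  Visit P.
At F: go right to L.
  At L: no left child.
  At L: go right to C.
    At C: go left to V.
      At V: go left to G.
        G is a leaf — visit G.
      At V: no right child.
      Visit V.
    At C: go right to W.
      At W: no left child.
      At W: go right to N.
        At N: go left to J.
          At J: go left to S.
            At S: no left child.
            At S: go right to Q.
              Q is a leaf — visit Q.
            Visit S.
          At J: go right to K.
            At K: no left child.
            At K: go right to T.
              T is a leaf — visit T.
            Visit K.
          Visit J.
        At N: no right child.
        Visit N.
      Visit W.
    Visit C.
  Visit L.
Visit F.
Full post-order sequence: Z, E, H, P, G, V, Q, S, T, K, J, N, W, C, L, F.

15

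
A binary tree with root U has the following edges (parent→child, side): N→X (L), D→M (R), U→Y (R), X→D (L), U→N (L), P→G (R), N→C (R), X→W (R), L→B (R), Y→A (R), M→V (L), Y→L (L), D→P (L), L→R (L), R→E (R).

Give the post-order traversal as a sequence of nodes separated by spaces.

Post-order visits the left subtree, then the right subtree, then the node.
At U: go left to N.
  At N: go left to X.
    At X: go left to D.
      At D: go left to P.
        At P: no left child.
        At P: go right to G.
          G is a leaf — visit G.
        Visit P.
      At D: go right to M.
        At M: go left to V.
          V is a leaf — visit V.
        At M: no right child.
        Visit M.
      Visit D.
    At X: go right to W.
      W is a leaf — visit W.
    Visit X.
  At N: go right to C.
    C is a leaf — visit C.
  Visit N.
At U: go right to Y.
  At Y: go left to L.
    At L: go left to R.
      At R: no left child.
      At R: go right to E.
        E is a leaf — visit E.
      Visit R.
    At L: go right to B.
      B is a leaf — visit B.
    Visit L.
  At Y: go right to A.
    A is a leaf — visit A.
  Visit Y.
Visit U.

G P V M D W X C N E R B L A Y U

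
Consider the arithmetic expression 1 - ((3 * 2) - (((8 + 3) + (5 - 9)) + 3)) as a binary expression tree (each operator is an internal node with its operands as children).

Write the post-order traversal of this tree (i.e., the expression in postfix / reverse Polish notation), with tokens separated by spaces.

1 3 2 * 8 3 + 5 9 - + 3 + - -

Post-order on an expression tree gives postfix notation: for each operator, emit left operand, right operand, then the operator.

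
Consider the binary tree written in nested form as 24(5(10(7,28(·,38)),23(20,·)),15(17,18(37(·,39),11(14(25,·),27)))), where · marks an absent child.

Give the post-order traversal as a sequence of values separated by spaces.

7 38 28 10 20 23 5 17 39 37 25 14 27 11 18 15 24

Post-order visits the left subtree, then the right subtree, then the node.
At 24: go left to 5.
  At 5: go left to 10.
    At 10: go left to 7.
      7 is a leaf — visit 7.
    At 10: go right to 28.
      At 28: no left child.
      At 28: go right to 38.
        38 is a leaf — visit 38.
      Visit 28.
    Visit 10.
  At 5: go right to 23.
    At 23: go left to 20.
      20 is a leaf — visit 20.
    At 23: no right child.
    Visit 23.
  Visit 5.
At 24: go right to 15.
  At 15: go left to 17.
    17 is a leaf — visit 17.
  At 15: go right to 18.
    At 18: go left to 37.
      At 37: no left child.
      At 37: go right to 39.
        39 is a leaf — visit 39.
      Visit 37.
    At 18: go right to 11.
      At 11: go left to 14.
        At 14: go left to 25.
          25 is a leaf — visit 25.
        At 14: no right child.
        Visit 14.
      At 11: go right to 27.
        27 is a leaf — visit 27.
      Visit 11.
    Visit 18.
  Visit 15.
Visit 24.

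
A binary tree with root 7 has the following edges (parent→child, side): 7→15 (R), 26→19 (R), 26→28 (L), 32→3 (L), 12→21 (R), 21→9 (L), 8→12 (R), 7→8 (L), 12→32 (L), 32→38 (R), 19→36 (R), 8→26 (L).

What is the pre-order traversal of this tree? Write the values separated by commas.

7, 8, 26, 28, 19, 36, 12, 32, 3, 38, 21, 9, 15

Pre-order visits the node, then its left subtree, then its right subtree.
Visit 7.
At 7: go left to 8.
  Visit 8.
  At 8: go left to 26.
    Visit 26.
    At 26: go left to 28.
      28 is a leaf — visit 28.
    At 26: go right to 19.
      Visit 19.
      At 19: no left child.
      At 19: go right to 36.
        36 is a leaf — visit 36.
  At 8: go right to 12.
    Visit 12.
    At 12: go left to 32.
      Visit 32.
      At 32: go left to 3.
        3 is a leaf — visit 3.
      At 32: go right to 38.
        38 is a leaf — visit 38.
    At 12: go right to 21.
      Visit 21.
      At 21: go left to 9.
        9 is a leaf — visit 9.
      At 21: no right child.
At 7: go right to 15.
  15 is a leaf — visit 15.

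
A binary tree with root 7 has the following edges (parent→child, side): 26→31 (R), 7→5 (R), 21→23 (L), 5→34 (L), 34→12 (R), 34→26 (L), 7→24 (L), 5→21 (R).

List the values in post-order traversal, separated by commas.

24, 31, 26, 12, 34, 23, 21, 5, 7

Post-order visits the left subtree, then the right subtree, then the node.
At 7: go left to 24.
  24 is a leaf — visit 24.
At 7: go right to 5.
  At 5: go left to 34.
    At 34: go left to 26.
      At 26: no left child.
      At 26: go right to 31.
        31 is a leaf — visit 31.
      Visit 26.
    At 34: go right to 12.
      12 is a leaf — visit 12.
    Visit 34.
  At 5: go right to 21.
    At 21: go left to 23.
      23 is a leaf — visit 23.
    At 21: no right child.
    Visit 21.
  Visit 5.
Visit 7.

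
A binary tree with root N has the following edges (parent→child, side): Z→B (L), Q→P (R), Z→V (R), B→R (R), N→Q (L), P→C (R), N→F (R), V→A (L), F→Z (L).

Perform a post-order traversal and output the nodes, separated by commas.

Post-order visits the left subtree, then the right subtree, then the node.
At N: go left to Q.
  At Q: no left child.
  At Q: go right to P.
    At P: no left child.
    At P: go right to C.
      C is a leaf — visit C.
    Visit P.
  Visit Q.
At N: go right to F.
  At F: go left to Z.
    At Z: go left to B.
      At B: no left child.
      At B: go right to R.
        R is a leaf — visit R.
      Visit B.
    At Z: go right to V.
      At V: go left to A.
        A is a leaf — visit A.
      At V: no right child.
      Visit V.
    Visit Z.
  At F: no right child.
  Visit F.
Visit N.

C, P, Q, R, B, A, V, Z, F, N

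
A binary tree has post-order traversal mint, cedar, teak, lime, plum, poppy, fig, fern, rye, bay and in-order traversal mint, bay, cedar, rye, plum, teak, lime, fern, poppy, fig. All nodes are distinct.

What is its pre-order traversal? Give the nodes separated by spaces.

The last element of post-order is the root; it splits in-order into left and right subtrees.
Root bay: left subtree has 1 node {mint}, right has 8 {cedar, rye, plum, teak, lime, fern, poppy, fig}.
  Root rye: left subtree has 1 node {cedar}, right has 6 {plum, teak, lime, fern, poppy, fig}.
    Root fern: left subtree has 3 nodes {plum, teak, lime}, right has 2 {poppy, fig}.
      Root plum: left subtree has 0 nodes { }, right has 2 {teak, lime}.
        Root lime: left subtree has 1 node {teak}, right has 0 { }.
      Root fig: left subtree has 1 node {poppy}, right has 0 { }.

bay mint rye cedar fern plum lime teak fig poppy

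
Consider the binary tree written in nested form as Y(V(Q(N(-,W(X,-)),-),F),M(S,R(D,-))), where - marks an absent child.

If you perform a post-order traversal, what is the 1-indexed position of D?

Post-order visits the left subtree, then the right subtree, then the node.
At Y: go left to V.
  At V: go left to Q.
    At Q: go left to N.
      At N: no left child.
      At N: go right to W.
        At W: go left to X.
          X is a leaf — visit X.
        At W: no right child.
        Visit W.
      Visit N.
    At Q: no right child.
    Visit Q.
  At V: go right to F.
    F is a leaf — visit F.
  Visit V.
At Y: go right to M.
  At M: go left to S.
    S is a leaf — visit S.
  At M: go right to R.
    At R: go left to D.
      D is a leaf — visit D.
    At R: no right child.
    Visit R.
  Visit M.
Visit Y.
Full post-order sequence: X, W, N, Q, F, V, S, D, R, M, Y.

8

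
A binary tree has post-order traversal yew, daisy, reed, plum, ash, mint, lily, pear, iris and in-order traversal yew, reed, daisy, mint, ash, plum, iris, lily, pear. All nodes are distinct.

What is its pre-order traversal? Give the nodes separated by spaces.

The last element of post-order is the root; it splits in-order into left and right subtrees.
Root iris: left subtree has 6 nodes {yew, reed, daisy, mint, ash, plum}, right has 2 {lily, pear}.
  Root mint: left subtree has 3 nodes {yew, reed, daisy}, right has 2 {ash, plum}.
    Root reed: left subtree has 1 node {yew}, right has 1 {daisy}.
    Root ash: left subtree has 0 nodes { }, right has 1 {plum}.
  Root pear: left subtree has 1 node {lily}, right has 0 { }.

iris mint reed yew daisy ash plum pear lily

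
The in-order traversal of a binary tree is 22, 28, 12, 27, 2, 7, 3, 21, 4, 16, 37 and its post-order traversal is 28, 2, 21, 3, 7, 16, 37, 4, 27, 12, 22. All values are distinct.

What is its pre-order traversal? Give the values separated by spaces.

The last element of post-order is the root; it splits in-order into left and right subtrees.
Root 22: left subtree has 0 nodes { }, right has 10 {28, 12, 27, 2, 7, 3, 21, 4, 16, 37}.
  Root 12: left subtree has 1 node {28}, right has 8 {27, 2, 7, 3, 21, 4, 16, 37}.
    Root 27: left subtree has 0 nodes { }, right has 7 {2, 7, 3, 21, 4, 16, 37}.
      Root 4: left subtree has 4 nodes {2, 7, 3, 21}, right has 2 {16, 37}.
        Root 7: left subtree has 1 node {2}, right has 2 {3, 21}.
          Root 3: left subtree has 0 nodes { }, right has 1 {21}.
        Root 37: left subtree has 1 node {16}, right has 0 { }.

22 12 28 27 4 7 2 3 21 37 16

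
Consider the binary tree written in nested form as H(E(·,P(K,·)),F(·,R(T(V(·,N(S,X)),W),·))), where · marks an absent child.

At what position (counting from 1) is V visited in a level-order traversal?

8

Level-order visits nodes level by level from the root, left to right within each level.
Level 0: H
Level 1: E, F
Level 2: P, R
Level 3: K, T
Level 4: V, W
Level 5: N
Level 6: S, X
Full level-order sequence: H, E, F, P, R, K, T, V, W, N, S, X.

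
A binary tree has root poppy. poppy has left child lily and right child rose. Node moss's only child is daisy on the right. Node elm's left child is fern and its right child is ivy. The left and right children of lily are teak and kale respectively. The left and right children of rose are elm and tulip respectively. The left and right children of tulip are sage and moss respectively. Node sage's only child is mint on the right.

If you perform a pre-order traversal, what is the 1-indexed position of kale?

4

Pre-order visits the node, then its left subtree, then its right subtree.
Visit poppy.
At poppy: go left to lily.
  Visit lily.
  At lily: go left to teak.
    teak is a leaf — visit teak.
  At lily: go right to kale.
    kale is a leaf — visit kale.
At poppy: go right to rose.
  Visit rose.
  At rose: go left to elm.
    Visit elm.
    At elm: go left to fern.
      fern is a leaf — visit fern.
    At elm: go right to ivy.
      ivy is a leaf — visit ivy.
  At rose: go right to tulip.
    Visit tulip.
    At tulip: go left to sage.
      Visit sage.
      At sage: no left child.
      At sage: go right to mint.
        mint is a leaf — visit mint.
    At tulip: go right to moss.
      Visit moss.
      At moss: no left child.
      At moss: go right to daisy.
        daisy is a leaf — visit daisy.
Full pre-order sequence: poppy, lily, teak, kale, rose, elm, fern, ivy, tulip, sage, mint, moss, daisy.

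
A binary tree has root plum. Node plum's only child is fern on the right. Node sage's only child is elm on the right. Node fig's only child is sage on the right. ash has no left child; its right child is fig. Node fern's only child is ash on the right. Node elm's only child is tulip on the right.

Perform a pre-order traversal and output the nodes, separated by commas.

plum, fern, ash, fig, sage, elm, tulip

Pre-order visits the node, then its left subtree, then its right subtree.
Visit plum.
At plum: no left child.
At plum: go right to fern.
  Visit fern.
  At fern: no left child.
  At fern: go right to ash.
    Visit ash.
    At ash: no left child.
    At ash: go right to fig.
      Visit fig.
      At fig: no left child.
      At fig: go right to sage.
        Visit sage.
        At sage: no left child.
        At sage: go right to elm.
          Visit elm.
          At elm: no left child.
          At elm: go right to tulip.
            tulip is a leaf — visit tulip.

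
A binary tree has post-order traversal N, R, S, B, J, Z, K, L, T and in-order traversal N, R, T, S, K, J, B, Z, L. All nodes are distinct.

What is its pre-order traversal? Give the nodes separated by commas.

T, R, N, L, K, S, Z, J, B

The last element of post-order is the root; it splits in-order into left and right subtrees.
Root T: left subtree has 2 nodes {N, R}, right has 6 {S, K, J, B, Z, L}.
  Root R: left subtree has 1 node {N}, right has 0 { }.
  Root L: left subtree has 5 nodes {S, K, J, B, Z}, right has 0 { }.
    Root K: left subtree has 1 node {S}, right has 3 {J, B, Z}.
      Root Z: left subtree has 2 nodes {J, B}, right has 0 { }.
        Root J: left subtree has 0 nodes { }, right has 1 {B}.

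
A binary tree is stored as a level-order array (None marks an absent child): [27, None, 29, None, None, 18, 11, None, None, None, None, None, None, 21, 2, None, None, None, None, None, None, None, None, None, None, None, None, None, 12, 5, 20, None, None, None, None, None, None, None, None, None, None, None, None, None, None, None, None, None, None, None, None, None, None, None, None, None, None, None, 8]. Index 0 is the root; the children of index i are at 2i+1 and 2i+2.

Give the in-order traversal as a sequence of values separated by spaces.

27 18 29 21 12 8 11 5 2 20

In-order visits the left subtree, then the node, then the right subtree.
At 27: no left child.
Visit 27.
At 27: go right to 29.
  At 29: go left to 18.
    18 is a leaf — visit 18.
  Visit 29.
  At 29: go right to 11.
    At 11: go left to 21.
      At 21: no left child.
      Visit 21.
      At 21: go right to 12.
        At 12: no left child.
        Visit 12.
        At 12: go right to 8.
          8 is a leaf — visit 8.
    Visit 11.
    At 11: go right to 2.
      At 2: go left to 5.
        5 is a leaf — visit 5.
      Visit 2.
      At 2: go right to 20.
        20 is a leaf — visit 20.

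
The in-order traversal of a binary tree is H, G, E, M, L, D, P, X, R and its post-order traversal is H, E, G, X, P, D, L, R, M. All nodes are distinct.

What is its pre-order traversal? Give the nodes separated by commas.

M, G, H, E, R, L, D, P, X

The last element of post-order is the root; it splits in-order into left and right subtrees.
Root M: left subtree has 3 nodes {H, G, E}, right has 5 {L, D, P, X, R}.
  Root G: left subtree has 1 node {H}, right has 1 {E}.
  Root R: left subtree has 4 nodes {L, D, P, X}, right has 0 { }.
    Root L: left subtree has 0 nodes { }, right has 3 {D, P, X}.
      Root D: left subtree has 0 nodes { }, right has 2 {P, X}.
        Root P: left subtree has 0 nodes { }, right has 1 {X}.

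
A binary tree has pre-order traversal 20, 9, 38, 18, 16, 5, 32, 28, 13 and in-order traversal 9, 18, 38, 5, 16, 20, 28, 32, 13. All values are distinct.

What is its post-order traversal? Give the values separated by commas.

The first element of pre-order is the root; it splits in-order into left and right subtrees.
Root 20: left subtree has 5 nodes {9, 18, 38, 5, 16}, right has 3 {28, 32, 13}.
  Root 9: left subtree has 0 nodes { }, right has 4 {18, 38, 5, 16}.
    Root 38: left subtree has 1 node {18}, right has 2 {5, 16}.
      Root 16: left subtree has 1 node {5}, right has 0 { }.
  Root 32: left subtree has 1 node {28}, right has 1 {13}.

18, 5, 16, 38, 9, 28, 13, 32, 20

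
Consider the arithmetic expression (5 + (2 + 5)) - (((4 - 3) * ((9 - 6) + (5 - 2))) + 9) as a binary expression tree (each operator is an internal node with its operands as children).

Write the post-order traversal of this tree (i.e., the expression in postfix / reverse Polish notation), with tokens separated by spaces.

Post-order on an expression tree gives postfix notation: for each operator, emit left operand, right operand, then the operator.

5 2 5 + + 4 3 - 9 6 - 5 2 - + * 9 + -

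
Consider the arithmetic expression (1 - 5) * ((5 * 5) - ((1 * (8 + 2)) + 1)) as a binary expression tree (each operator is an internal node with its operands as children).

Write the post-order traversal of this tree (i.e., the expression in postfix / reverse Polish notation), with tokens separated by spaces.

Post-order on an expression tree gives postfix notation: for each operator, emit left operand, right operand, then the operator.

1 5 - 5 5 * 1 8 2 + * 1 + - *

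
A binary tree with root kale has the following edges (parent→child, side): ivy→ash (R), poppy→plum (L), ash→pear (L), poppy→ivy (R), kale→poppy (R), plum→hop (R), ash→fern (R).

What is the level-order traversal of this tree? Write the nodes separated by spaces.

kale poppy plum ivy hop ash pear fern

Level-order visits nodes level by level from the root, left to right within each level.
Level 0: kale
Level 1: poppy
Level 2: plum, ivy
Level 3: hop, ash
Level 4: pear, fern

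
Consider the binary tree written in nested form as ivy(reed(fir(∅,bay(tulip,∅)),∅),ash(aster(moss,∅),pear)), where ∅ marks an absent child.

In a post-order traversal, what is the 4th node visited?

reed

Post-order visits the left subtree, then the right subtree, then the node.
At ivy: go left to reed.
  At reed: go left to fir.
    At fir: no left child.
    At fir: go right to bay.
      At bay: go left to tulip.
        tulip is a leaf — visit tulip.
      At bay: no right child.
      Visit bay.
    Visit fir.
  At reed: no right child.
  Visit reed.
At ivy: go right to ash.
  At ash: go left to aster.
    At aster: go left to moss.
      moss is a leaf — visit moss.
    At aster: no right child.
    Visit aster.
  At ash: go right to pear.
    pear is a leaf — visit pear.
  Visit ash.
Visit ivy.
Full post-order sequence: tulip, bay, fir, reed, moss, aster, pear, ash, ivy.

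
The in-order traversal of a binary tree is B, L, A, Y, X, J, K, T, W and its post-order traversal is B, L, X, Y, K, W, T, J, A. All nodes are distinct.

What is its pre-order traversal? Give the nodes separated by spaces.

The last element of post-order is the root; it splits in-order into left and right subtrees.
Root A: left subtree has 2 nodes {B, L}, right has 6 {Y, X, J, K, T, W}.
  Root L: left subtree has 1 node {B}, right has 0 { }.
  Root J: left subtree has 2 nodes {Y, X}, right has 3 {K, T, W}.
    Root Y: left subtree has 0 nodes { }, right has 1 {X}.
    Root T: left subtree has 1 node {K}, right has 1 {W}.

A L B J Y X T K W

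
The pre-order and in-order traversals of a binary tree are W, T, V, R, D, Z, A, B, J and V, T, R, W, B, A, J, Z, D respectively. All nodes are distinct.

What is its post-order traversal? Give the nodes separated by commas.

The first element of pre-order is the root; it splits in-order into left and right subtrees.
Root W: left subtree has 3 nodes {V, T, R}, right has 5 {B, A, J, Z, D}.
  Root T: left subtree has 1 node {V}, right has 1 {R}.
  Root D: left subtree has 4 nodes {B, A, J, Z}, right has 0 { }.
    Root Z: left subtree has 3 nodes {B, A, J}, right has 0 { }.
      Root A: left subtree has 1 node {B}, right has 1 {J}.

V, R, T, B, J, A, Z, D, W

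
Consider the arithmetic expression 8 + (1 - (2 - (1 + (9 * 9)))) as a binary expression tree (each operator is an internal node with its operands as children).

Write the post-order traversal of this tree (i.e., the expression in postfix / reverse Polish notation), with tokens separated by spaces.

8 1 2 1 9 9 * + - - +

Post-order on an expression tree gives postfix notation: for each operator, emit left operand, right operand, then the operator.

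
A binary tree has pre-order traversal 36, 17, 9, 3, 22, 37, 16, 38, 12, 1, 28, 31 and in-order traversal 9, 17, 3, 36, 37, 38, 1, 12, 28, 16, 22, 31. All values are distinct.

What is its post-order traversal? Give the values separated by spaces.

The first element of pre-order is the root; it splits in-order into left and right subtrees.
Root 36: left subtree has 3 nodes {9, 17, 3}, right has 8 {37, 38, 1, 12, 28, 16, 22, 31}.
  Root 17: left subtree has 1 node {9}, right has 1 {3}.
  Root 22: left subtree has 6 nodes {37, 38, 1, 12, 28, 16}, right has 1 {31}.
    Root 37: left subtree has 0 nodes { }, right has 5 {38, 1, 12, 28, 16}.
      Root 16: left subtree has 4 nodes {38, 1, 12, 28}, right has 0 { }.
        Root 38: left subtree has 0 nodes { }, right has 3 {1, 12, 28}.
          Root 12: left subtree has 1 node {1}, right has 1 {28}.

9 3 17 1 28 12 38 16 37 31 22 36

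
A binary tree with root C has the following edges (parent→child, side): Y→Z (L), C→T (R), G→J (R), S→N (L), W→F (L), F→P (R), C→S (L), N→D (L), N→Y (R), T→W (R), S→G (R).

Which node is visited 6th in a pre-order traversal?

Pre-order visits the node, then its left subtree, then its right subtree.
Visit C.
At C: go left to S.
  Visit S.
  At S: go left to N.
    Visit N.
    At N: go left to D.
      D is a leaf — visit D.
    At N: go right to Y.
      Visit Y.
      At Y: go left to Z.
        Z is a leaf — visit Z.
      At Y: no right child.
  At S: go right to G.
    Visit G.
    At G: no left child.
    At G: go right to J.
      J is a leaf — visit J.
At C: go right to T.
  Visit T.
  At T: no left child.
  At T: go right to W.
    Visit W.
    At W: go left to F.
      Visit F.
      At F: no left child.
      At F: go right to P.
        P is a leaf — visit P.
    At W: no right child.
Full pre-order sequence: C, S, N, D, Y, Z, G, J, T, W, F, P.

Z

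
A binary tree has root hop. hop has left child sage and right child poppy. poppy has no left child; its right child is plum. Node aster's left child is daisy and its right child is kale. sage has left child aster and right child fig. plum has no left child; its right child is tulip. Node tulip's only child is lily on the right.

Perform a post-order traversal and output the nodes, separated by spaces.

Post-order visits the left subtree, then the right subtree, then the node.
At hop: go left to sage.
  At sage: go left to aster.
    At aster: go left to daisy.
      daisy is a leaf — visit daisy.
    At aster: go right to kale.
      kale is a leaf — visit kale.
    Visit aster.
  At sage: go right to fig.
    fig is a leaf — visit fig.
  Visit sage.
At hop: go right to poppy.
  At poppy: no left child.
  At poppy: go right to plum.
    At plum: no left child.
    At plum: go right to tulip.
      At tulip: no left child.
      At tulip: go right to lily.
        lily is a leaf — visit lily.
      Visit tulip.
    Visit plum.
  Visit poppy.
Visit hop.

daisy kale aster fig sage lily tulip plum poppy hop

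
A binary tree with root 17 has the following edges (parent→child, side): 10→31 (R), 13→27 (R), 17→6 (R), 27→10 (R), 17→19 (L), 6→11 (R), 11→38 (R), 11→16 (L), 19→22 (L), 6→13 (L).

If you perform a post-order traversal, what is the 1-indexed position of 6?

Post-order visits the left subtree, then the right subtree, then the node.
At 17: go left to 19.
  At 19: go left to 22.
    22 is a leaf — visit 22.
  At 19: no right child.
  Visit 19.
At 17: go right to 6.
  At 6: go left to 13.
    At 13: no left child.
    At 13: go right to 27.
      At 27: no left child.
      At 27: go right to 10.
        At 10: no left child.
        At 10: go right to 31.
          31 is a leaf — visit 31.
        Visit 10.
      Visit 27.
    Visit 13.
  At 6: go right to 11.
    At 11: go left to 16.
      16 is a leaf — visit 16.
    At 11: go right to 38.
      38 is a leaf — visit 38.
    Visit 11.
  Visit 6.
Visit 17.
Full post-order sequence: 22, 19, 31, 10, 27, 13, 16, 38, 11, 6, 17.

10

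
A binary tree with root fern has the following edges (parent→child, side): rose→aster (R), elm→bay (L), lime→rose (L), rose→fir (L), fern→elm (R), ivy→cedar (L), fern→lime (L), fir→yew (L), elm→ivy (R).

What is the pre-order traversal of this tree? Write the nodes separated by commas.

Pre-order visits the node, then its left subtree, then its right subtree.
Visit fern.
At fern: go left to lime.
  Visit lime.
  At lime: go left to rose.
    Visit rose.
    At rose: go left to fir.
      Visit fir.
      At fir: go left to yew.
        yew is a leaf — visit yew.
      At fir: no right child.
    At rose: go right to aster.
      aster is a leaf — visit aster.
  At lime: no right child.
At fern: go right to elm.
  Visit elm.
  At elm: go left to bay.
    bay is a leaf — visit bay.
  At elm: go right to ivy.
    Visit ivy.
    At ivy: go left to cedar.
      cedar is a leaf — visit cedar.
    At ivy: no right child.

fern, lime, rose, fir, yew, aster, elm, bay, ivy, cedar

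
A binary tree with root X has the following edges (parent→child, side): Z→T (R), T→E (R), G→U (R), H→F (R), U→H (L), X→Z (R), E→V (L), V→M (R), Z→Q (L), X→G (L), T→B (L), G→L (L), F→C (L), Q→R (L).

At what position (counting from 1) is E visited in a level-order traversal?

11

Level-order visits nodes level by level from the root, left to right within each level.
Level 0: X
Level 1: G, Z
Level 2: L, U, Q, T
Level 3: H, R, B, E
Level 4: F, V
Level 5: C, M
Full level-order sequence: X, G, Z, L, U, Q, T, H, R, B, E, F, V, C, M.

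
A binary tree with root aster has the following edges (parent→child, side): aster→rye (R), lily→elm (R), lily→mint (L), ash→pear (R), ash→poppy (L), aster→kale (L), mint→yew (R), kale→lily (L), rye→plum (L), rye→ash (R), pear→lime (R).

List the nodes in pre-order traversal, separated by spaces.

Pre-order visits the node, then its left subtree, then its right subtree.
Visit aster.
At aster: go left to kale.
  Visit kale.
  At kale: go left to lily.
    Visit lily.
    At lily: go left to mint.
      Visit mint.
      At mint: no left child.
      At mint: go right to yew.
        yew is a leaf — visit yew.
    At lily: go right to elm.
      elm is a leaf — visit elm.
  At kale: no right child.
At aster: go right to rye.
  Visit rye.
  At rye: go left to plum.
    plum is a leaf — visit plum.
  At rye: go right to ash.
    Visit ash.
    At ash: go left to poppy.
      poppy is a leaf — visit poppy.
    At ash: go right to pear.
      Visit pear.
      At pear: no left child.
      At pear: go right to lime.
        lime is a leaf — visit lime.

aster kale lily mint yew elm rye plum ash poppy pear lime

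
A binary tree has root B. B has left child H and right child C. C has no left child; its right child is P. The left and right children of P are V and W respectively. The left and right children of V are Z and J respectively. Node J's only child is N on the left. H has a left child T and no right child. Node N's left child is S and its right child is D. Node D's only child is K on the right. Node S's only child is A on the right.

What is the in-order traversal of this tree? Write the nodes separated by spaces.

In-order visits the left subtree, then the node, then the right subtree.
At B: go left to H.
  At H: go left to T.
    T is a leaf — visit T.
  Visit H.
  At H: no right child.
Visit B.
At B: go right to C.
  At C: no left child.
  Visit C.
  At C: go right to P.
    At P: go left to V.
      At V: go left to Z.
        Z is a leaf — visit Z.
      Visit V.
      At V: go right to J.
        At J: go left to N.
          At N: go left to S.
            At S: no left child.
            Visit S.
            At S: go right to A.
              A is a leaf — visit A.
          Visit N.
          At N: go right to D.
            At D: no left child.
            Visit D.
            At D: go right to K.
              K is a leaf — visit K.
        Visit J.
        At J: no right child.
    Visit P.
    At P: go right to W.
      W is a leaf — visit W.

T H B C Z V S A N D K J P W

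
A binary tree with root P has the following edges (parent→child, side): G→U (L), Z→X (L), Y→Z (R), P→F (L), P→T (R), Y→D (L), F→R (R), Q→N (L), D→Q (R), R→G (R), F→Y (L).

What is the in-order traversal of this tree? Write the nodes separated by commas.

In-order visits the left subtree, then the node, then the right subtree.
At P: go left to F.
  At F: go left to Y.
    At Y: go left to D.
      At D: no left child.
      Visit D.
      At D: go right to Q.
        At Q: go left to N.
          N is a leaf — visit N.
        Visit Q.
        At Q: no right child.
    Visit Y.
    At Y: go right to Z.
      At Z: go left to X.
        X is a leaf — visit X.
      Visit Z.
      At Z: no right child.
  Visit F.
  At F: go right to R.
    At R: no left child.
    Visit R.
    At R: go right to G.
      At G: go left to U.
        U is a leaf — visit U.
      Visit G.
      At G: no right child.
Visit P.
At P: go right to T.
  T is a leaf — visit T.

D, N, Q, Y, X, Z, F, R, U, G, P, T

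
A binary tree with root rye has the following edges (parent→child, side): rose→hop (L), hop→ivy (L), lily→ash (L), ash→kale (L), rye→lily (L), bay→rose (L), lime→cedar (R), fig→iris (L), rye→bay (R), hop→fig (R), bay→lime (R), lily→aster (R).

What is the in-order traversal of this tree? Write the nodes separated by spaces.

In-order visits the left subtree, then the node, then the right subtree.
At rye: go left to lily.
  At lily: go left to ash.
    At ash: go left to kale.
      kale is a leaf — visit kale.
    Visit ash.
    At ash: no right child.
  Visit lily.
  At lily: go right to aster.
    aster is a leaf — visit aster.
Visit rye.
At rye: go right to bay.
  At bay: go left to rose.
    At rose: go left to hop.
      At hop: go left to ivy.
        ivy is a leaf — visit ivy.
      Visit hop.
      At hop: go right to fig.
        At fig: go left to iris.
          iris is a leaf — visit iris.
        Visit fig.
        At fig: no right child.
    Visit rose.
    At rose: no right child.
  Visit bay.
  At bay: go right to lime.
    At lime: no left child.
    Visit lime.
    At lime: go right to cedar.
      cedar is a leaf — visit cedar.

kale ash lily aster rye ivy hop iris fig rose bay lime cedar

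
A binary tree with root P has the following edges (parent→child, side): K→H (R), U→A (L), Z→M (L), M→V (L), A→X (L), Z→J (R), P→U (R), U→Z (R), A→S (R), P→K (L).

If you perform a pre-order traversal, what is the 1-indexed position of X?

6

Pre-order visits the node, then its left subtree, then its right subtree.
Visit P.
At P: go left to K.
  Visit K.
  At K: no left child.
  At K: go right to H.
    H is a leaf — visit H.
At P: go right to U.
  Visit U.
  At U: go left to A.
    Visit A.
    At A: go left to X.
      X is a leaf — visit X.
    At A: go right to S.
      S is a leaf — visit S.
  At U: go right to Z.
    Visit Z.
    At Z: go left to M.
      Visit M.
      At M: go left to V.
        V is a leaf — visit V.
      At M: no right child.
    At Z: go right to J.
      J is a leaf — visit J.
Full pre-order sequence: P, K, H, U, A, X, S, Z, M, V, J.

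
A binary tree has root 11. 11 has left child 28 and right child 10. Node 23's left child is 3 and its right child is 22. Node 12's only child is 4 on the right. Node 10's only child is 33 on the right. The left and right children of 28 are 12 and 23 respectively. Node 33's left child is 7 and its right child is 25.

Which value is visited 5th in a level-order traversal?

23

Level-order visits nodes level by level from the root, left to right within each level.
Level 0: 11
Level 1: 28, 10
Level 2: 12, 23, 33
Level 3: 4, 3, 22, 7, 25
Full level-order sequence: 11, 28, 10, 12, 23, 33, 4, 3, 22, 7, 25.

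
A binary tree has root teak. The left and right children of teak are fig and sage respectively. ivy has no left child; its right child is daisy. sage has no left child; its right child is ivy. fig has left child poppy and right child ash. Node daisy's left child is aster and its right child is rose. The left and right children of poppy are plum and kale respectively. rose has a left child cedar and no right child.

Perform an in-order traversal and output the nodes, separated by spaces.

plum poppy kale fig ash teak sage ivy aster daisy cedar rose

In-order visits the left subtree, then the node, then the right subtree.
At teak: go left to fig.
  At fig: go left to poppy.
    At poppy: go left to plum.
      plum is a leaf — visit plum.
    Visit poppy.
    At poppy: go right to kale.
      kale is a leaf — visit kale.
  Visit fig.
  At fig: go right to ash.
    ash is a leaf — visit ash.
Visit teak.
At teak: go right to sage.
  At sage: no left child.
  Visit sage.
  At sage: go right to ivy.
    At ivy: no left child.
    Visit ivy.
    At ivy: go right to daisy.
      At daisy: go left to aster.
        aster is a leaf — visit aster.
      Visit daisy.
      At daisy: go right to rose.
        At rose: go left to cedar.
          cedar is a leaf — visit cedar.
        Visit rose.
        At rose: no right child.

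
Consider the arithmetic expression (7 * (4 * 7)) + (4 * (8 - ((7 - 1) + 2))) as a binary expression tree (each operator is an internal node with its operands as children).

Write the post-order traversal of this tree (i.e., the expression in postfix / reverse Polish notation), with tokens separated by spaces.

Post-order on an expression tree gives postfix notation: for each operator, emit left operand, right operand, then the operator.

7 4 7 * * 4 8 7 1 - 2 + - * +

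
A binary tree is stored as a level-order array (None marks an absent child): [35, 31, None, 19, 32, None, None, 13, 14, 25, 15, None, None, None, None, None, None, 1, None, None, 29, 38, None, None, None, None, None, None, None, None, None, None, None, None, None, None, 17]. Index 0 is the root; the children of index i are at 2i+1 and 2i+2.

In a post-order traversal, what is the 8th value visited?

38

Post-order visits the left subtree, then the right subtree, then the node.
At 35: go left to 31.
  At 31: go left to 19.
    At 19: go left to 13.
      13 is a leaf — visit 13.
    At 19: go right to 14.
      At 14: go left to 1.
        At 1: no left child.
        At 1: go right to 17.
          17 is a leaf — visit 17.
        Visit 1.
      At 14: no right child.
      Visit 14.
    Visit 19.
  At 31: go right to 32.
    At 32: go left to 25.
      At 25: no left child.
      At 25: go right to 29.
        29 is a leaf — visit 29.
      Visit 25.
    At 32: go right to 15.
      At 15: go left to 38.
        38 is a leaf — visit 38.
      At 15: no right child.
      Visit 15.
    Visit 32.
  Visit 31.
At 35: no right child.
Visit 35.
Full post-order sequence: 13, 17, 1, 14, 19, 29, 25, 38, 15, 32, 31, 35.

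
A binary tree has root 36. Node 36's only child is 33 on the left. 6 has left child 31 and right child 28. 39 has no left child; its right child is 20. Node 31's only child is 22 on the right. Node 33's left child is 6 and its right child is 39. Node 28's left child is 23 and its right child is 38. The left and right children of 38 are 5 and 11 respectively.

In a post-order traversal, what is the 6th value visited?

38

Post-order visits the left subtree, then the right subtree, then the node.
At 36: go left to 33.
  At 33: go left to 6.
    At 6: go left to 31.
      At 31: no left child.
      At 31: go right to 22.
        22 is a leaf — visit 22.
      Visit 31.
    At 6: go right to 28.
      At 28: go left to 23.
        23 is a leaf — visit 23.
      At 28: go right to 38.
        At 38: go left to 5.
          5 is a leaf — visit 5.
        At 38: go right to 11.
          11 is a leaf — visit 11.
        Visit 38.
      Visit 28.
    Visit 6.
  At 33: go right to 39.
    At 39: no left child.
    At 39: go right to 20.
      20 is a leaf — visit 20.
    Visit 39.
  Visit 33.
At 36: no right child.
Visit 36.
Full post-order sequence: 22, 31, 23, 5, 11, 38, 28, 6, 20, 39, 33, 36.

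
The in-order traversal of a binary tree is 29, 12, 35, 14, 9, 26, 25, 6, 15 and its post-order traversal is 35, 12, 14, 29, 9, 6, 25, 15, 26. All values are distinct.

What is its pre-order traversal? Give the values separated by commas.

26, 9, 29, 14, 12, 35, 15, 25, 6

The last element of post-order is the root; it splits in-order into left and right subtrees.
Root 26: left subtree has 5 nodes {29, 12, 35, 14, 9}, right has 3 {25, 6, 15}.
  Root 9: left subtree has 4 nodes {29, 12, 35, 14}, right has 0 { }.
    Root 29: left subtree has 0 nodes { }, right has 3 {12, 35, 14}.
      Root 14: left subtree has 2 nodes {12, 35}, right has 0 { }.
        Root 12: left subtree has 0 nodes { }, right has 1 {35}.
  Root 15: left subtree has 2 nodes {25, 6}, right has 0 { }.
    Root 25: left subtree has 0 nodes { }, right has 1 {6}.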